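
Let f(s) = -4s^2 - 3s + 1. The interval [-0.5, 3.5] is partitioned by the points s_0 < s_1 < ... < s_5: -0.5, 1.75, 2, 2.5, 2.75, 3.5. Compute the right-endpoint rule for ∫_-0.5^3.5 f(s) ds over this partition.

Subinterval widths: 2.25, 0.25, 0.5, 0.25, 0.75.
Right endpoints: 1.75, 2, 2.5, 2.75, 3.5.
f(1.75) = -16.5, f(2) = -21, f(2.5) = -31.5, f(2.75) = -37.5, f(3.5) = -58.5.
Sum = Σ Δs_i · f(s_i).
Sum = -111.375.

-111.375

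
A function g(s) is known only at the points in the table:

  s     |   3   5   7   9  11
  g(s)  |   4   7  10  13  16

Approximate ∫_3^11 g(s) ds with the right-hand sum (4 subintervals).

Δs = 2.
Sum = 2·[7 + 10 + 13 + 16] = 92.

92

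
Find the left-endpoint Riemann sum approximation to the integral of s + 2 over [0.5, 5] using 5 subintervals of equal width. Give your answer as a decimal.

19.35

Δs = (5 − 0.5)/5 = 0.9.
Left endpoints: 0.5, 1.4, 2.3, 3.2, 4.1.
f(0.5) = 2.5, f(1.4) = 3.4, f(2.3) = 4.3, f(3.2) = 5.2, f(4.1) = 6.1.
Sum = Δs · [f(0.5) + f(1.4) + f(2.3) + f(3.2) + f(4.1)].
Sum = 19.35.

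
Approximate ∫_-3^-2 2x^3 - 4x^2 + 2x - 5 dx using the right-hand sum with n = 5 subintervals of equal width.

Δx = (-2 − (-3))/5 = 0.2.
Right endpoints: -2.8, -2.6, -2.4, -2.2, -2.
f(-2.8) = -85.864, f(-2.6) = -72.392, f(-2.4) = -60.488, f(-2.2) = -50.056, f(-2) = -41.
Sum = Δx · [f(-2.8) + f(-2.6) + f(-2.4) + f(-2.2) + f(-2)].
Sum = -61.96.

-61.96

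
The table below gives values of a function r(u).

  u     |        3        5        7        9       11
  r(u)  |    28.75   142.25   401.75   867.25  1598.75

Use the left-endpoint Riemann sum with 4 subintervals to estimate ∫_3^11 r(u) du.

2880

Δu = 2.
Sum = 2·[28.75 + 142.25 + 401.75 + 867.25] = 2880.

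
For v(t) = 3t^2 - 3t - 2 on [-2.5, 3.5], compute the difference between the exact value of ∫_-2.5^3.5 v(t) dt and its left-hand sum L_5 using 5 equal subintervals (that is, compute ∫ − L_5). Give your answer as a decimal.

Exact integral: ∫_-2.5^3.5 v(t) dt = 37.5.
L_5 = 41.82.
Error = 37.5 − 41.82 = -4.32.

-4.32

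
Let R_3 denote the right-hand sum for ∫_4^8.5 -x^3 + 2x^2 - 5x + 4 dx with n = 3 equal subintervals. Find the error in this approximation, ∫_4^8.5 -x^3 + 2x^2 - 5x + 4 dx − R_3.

Exact integral: ∫_4^8.5 f(x) dx = -996.890625.
R_3 = -1370.25.
Error = -996.890625 − (-1370.25) = 373.359375.

373.359375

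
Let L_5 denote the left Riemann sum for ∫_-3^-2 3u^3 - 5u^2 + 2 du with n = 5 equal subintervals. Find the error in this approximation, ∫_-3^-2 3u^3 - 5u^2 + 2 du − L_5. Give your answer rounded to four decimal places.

8.3833

Exact integral: ∫_-3^-2 f(u) du ≈ -78.416667.
L_5 = -86.8.
Error ≈ -78.416667 − (-86.8) ≈ 8.3833.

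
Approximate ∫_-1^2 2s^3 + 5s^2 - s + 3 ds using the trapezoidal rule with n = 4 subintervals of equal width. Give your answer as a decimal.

Δs = (2 − (-1))/4 = 0.75.
f(-1) = 7, f(-0.25) = 3.53125, f(0.5) = 4, f(1.25) = 13.46875, f(2) = 37.
T_4 = (Δs/2)·[f(s_0) + 2f(s_1) + 2f(s_2) + 2f(s_3) + f(s_4)].
Sum = 32.25.

32.25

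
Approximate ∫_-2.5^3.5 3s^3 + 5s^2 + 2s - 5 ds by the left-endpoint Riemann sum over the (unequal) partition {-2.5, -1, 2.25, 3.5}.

19.04296875

Subinterval widths: 1.5, 3.25, 1.25.
Left endpoints: -2.5, -1, 2.25.
f(-2.5) = -25.625, f(-1) = -5, f(2.25) = 58.984375.
Sum = Σ Δs_i · f(s_i).
Sum = 19.04296875.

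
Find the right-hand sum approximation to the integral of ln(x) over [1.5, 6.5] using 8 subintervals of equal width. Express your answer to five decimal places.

Δx = (6.5 − 1.5)/8 = 0.625.
Right endpoints: 2.125, 2.75, 3.375, 4, 4.625, 5.25, 5.875, 6.5.
f(2.125) ≈ 0.75377, f(2.75) ≈ 1.01160, f(3.375) ≈ 1.21640, f(4) ≈ 1.38629, f(4.625) ≈ 1.53148, f(5.25) ≈ 1.65823, f(5.875) ≈ 1.77071, f(6.5) ≈ 1.87180.
Sum = Δx · [f(2.125) + f(2.75) + f(3.375) + ...].
Sum ≈ 7.00017.

7.00017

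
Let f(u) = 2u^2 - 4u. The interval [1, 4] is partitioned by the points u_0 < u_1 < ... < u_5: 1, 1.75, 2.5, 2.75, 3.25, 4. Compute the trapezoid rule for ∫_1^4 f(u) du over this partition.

Subinterval widths: 0.75, 0.75, 0.25, 0.5, 0.75.
f(1) = -2, f(1.75) = -0.875, f(2.5) = 2.5, f(2.75) = 4.125, f(3.25) = 8.125, f(4) = 16.
On each subinterval the trapezoid contributes (Δu_i/2)·[f(u_{i-1}) + f(u_i)].
Sum = 12.46875.

12.46875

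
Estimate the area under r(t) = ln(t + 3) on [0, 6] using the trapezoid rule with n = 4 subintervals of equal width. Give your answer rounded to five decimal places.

10.43799

Δt = (6 − 0)/4 = 1.5.
r(0) ≈ 1.09861, r(1.5) ≈ 1.50408, r(3) ≈ 1.79176, r(4.5) ≈ 2.01490, r(6) ≈ 2.19722.
T_4 = (Δt/2)·[r(t_0) + 2r(t_1) + 2r(t_2) + 2r(t_3) + r(t_4)].
Sum ≈ 10.43799.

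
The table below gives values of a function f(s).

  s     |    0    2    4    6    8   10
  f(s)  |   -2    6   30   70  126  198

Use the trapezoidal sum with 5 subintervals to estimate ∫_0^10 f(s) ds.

Δs = 2.
T_5 = (2/2)·[(-2) + 2·6 + 2·30 + 2·70 + 2·126 + 198] = 660.

660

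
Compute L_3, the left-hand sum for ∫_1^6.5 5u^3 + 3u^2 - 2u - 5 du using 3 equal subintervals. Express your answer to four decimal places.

1260.0347

Δu = (6.5 − 1)/3 = 11/6.
Left endpoints: 1, 17/6, 14/3.
f(1) = 1, f(17/6) = 27463/216, f(14/3) = 15097/27.
Sum = Δu · [f(1) + f(17/6) + f(14/3)].
Sum ≈ 1260.0347.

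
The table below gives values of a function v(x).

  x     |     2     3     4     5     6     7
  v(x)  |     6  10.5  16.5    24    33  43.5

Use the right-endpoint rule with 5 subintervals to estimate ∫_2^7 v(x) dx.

127.5

Δx = 1.
Sum = 1·[10.5 + 16.5 + 24 + 33 + 43.5] = 127.5.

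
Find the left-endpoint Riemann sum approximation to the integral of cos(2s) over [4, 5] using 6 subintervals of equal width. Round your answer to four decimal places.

-0.7018

Δs = (5 − 4)/6 = 1/6.
Left endpoints: 4, 25/6, 13/3, 4.5, 14/3, 29/6.
f(4) ≈ -0.1455, f(25/6) ≈ -0.4612, f(13/3) ≈ -0.7261, f(4.5) ≈ -0.9111, f(14/3) ≈ -0.9958, f(29/6) ≈ -0.9709.
Sum = Δs · [f(4) + f(25/6) + f(13/3) + ...].
Sum ≈ -0.7018.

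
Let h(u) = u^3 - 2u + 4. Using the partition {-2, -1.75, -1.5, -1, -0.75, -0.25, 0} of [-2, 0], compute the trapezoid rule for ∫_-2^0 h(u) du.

Subinterval widths: 0.25, 0.25, 0.5, 0.25, 0.5, 0.25.
h(-2) = 0, h(-1.75) = 2.140625, h(-1.5) = 3.625, h(-1) = 5, h(-0.75) = 5.078125, h(-0.25) = 4.484375, h(0) = 4.
On each subinterval the trapezoid contributes (Δu_i/2)·[h(u_{i-1}) + h(u_i)].
Sum = 7.85546875.

7.85546875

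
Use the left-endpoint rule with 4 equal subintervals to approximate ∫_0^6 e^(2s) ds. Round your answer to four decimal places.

12791.3974

Δs = (6 − 0)/4 = 1.5.
Left endpoints: 0, 1.5, 3, 4.5.
f(0) ≈ 1.0000, f(1.5) ≈ 20.0855, f(3) ≈ 403.4288, f(4.5) ≈ 8103.0839.
Sum = Δs · [f(0) + f(1.5) + f(3) + f(4.5)].
Sum ≈ 12791.3974.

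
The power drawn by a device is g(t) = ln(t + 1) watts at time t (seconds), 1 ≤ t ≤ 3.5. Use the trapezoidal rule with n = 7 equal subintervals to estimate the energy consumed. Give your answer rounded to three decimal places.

2.879

Δt = (3.5 − 1)/7 = 5/14.
g(1) ≈ 0.693, g(19/14) ≈ 0.857, g(12/7) ≈ 0.999, g(29/14) ≈ 1.122, g(17/7) ≈ 1.232, g(39/14) ≈ 1.331, g(22/7) ≈ 1.421, g(3.5) ≈ 1.504.
T_7 = (Δt/2)·[g(t_0) + 2g(t_1) + ... + 2g(t_{6}) + g(t_7)].
Sum ≈ 2.879.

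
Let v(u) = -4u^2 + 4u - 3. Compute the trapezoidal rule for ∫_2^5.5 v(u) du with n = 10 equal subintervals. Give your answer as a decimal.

Δu = (5.5 − 2)/10 = 0.35.
v(2) = -11, v(2.35) = -15.69, v(2.7) = -21.36, v(3.05) = -28.01, v(3.4) = -35.64, v(3.75) = -44.25, v(4.1) = -53.84, v(4.45) = -64.41, v(4.8) = -75.96, v(5.15) = -88.49, v(5.5) = -102.
T_10 = (Δu/2)·[v(u_0) + 2v(u_1) + ... + 2v(u_{9}) + v(u_10)].
Sum = -169.4525.

-169.4525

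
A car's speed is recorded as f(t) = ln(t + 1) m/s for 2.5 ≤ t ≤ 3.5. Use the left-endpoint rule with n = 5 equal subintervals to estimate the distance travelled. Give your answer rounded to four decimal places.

Δt = (3.5 − 2.5)/5 = 0.2.
Left endpoints: 2.5, 2.7, 2.9, 3.1, 3.3.
f(2.5) ≈ 1.2528, f(2.7) ≈ 1.3083, f(2.9) ≈ 1.3610, f(3.1) ≈ 1.4110, f(3.3) ≈ 1.4586.
Sum = Δt · [f(2.5) + f(2.7) + f(2.9) + f(3.1) + f(3.3)].
Sum ≈ 1.3583.

1.3583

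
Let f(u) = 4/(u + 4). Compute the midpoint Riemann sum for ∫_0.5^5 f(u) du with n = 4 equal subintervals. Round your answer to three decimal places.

2.765

Δu = (5 − 0.5)/4 = 1.125.
Midpoints: 1.0625, 2.1875, 3.3125, 4.4375.
f(1.0625) = 64/81, f(2.1875) = 64/99, f(3.3125) = 64/117, f(4.4375) = 64/135.
Sum = Δu · [f(1.0625) + f(2.1875) + f(3.3125) + f(4.4375)].
Sum ≈ 2.765.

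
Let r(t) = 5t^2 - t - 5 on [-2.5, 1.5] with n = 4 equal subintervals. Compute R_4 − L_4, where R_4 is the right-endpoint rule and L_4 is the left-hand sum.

-24

R_4 = 5.
L_4 = 29.
R_4 − L_4 = -24.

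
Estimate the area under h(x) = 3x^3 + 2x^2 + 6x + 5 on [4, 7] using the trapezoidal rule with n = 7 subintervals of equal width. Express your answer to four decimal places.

1913.4796

Δx = (7 − 4)/7 = 3/7.
h(4) = 253, h(31/7) = 113656/343, h(34/7) = 145807/343, h(37/7) = 183718/343, h(40/7) = 227875/343, h(43/7) = 278764/343, h(46/7) = 336871/343, h(7) = 1174.
T_7 = (Δx/2)·[h(x_0) + 2h(x_1) + ... + 2h(x_{6}) + h(x_7)].
Sum ≈ 1913.4796.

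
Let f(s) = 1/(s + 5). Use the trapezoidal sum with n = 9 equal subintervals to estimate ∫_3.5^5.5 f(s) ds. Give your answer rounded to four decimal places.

0.2113

Δs = (5.5 − 3.5)/9 = 2/9.
f(3.5) = 2/17, f(67/18) = 18/157, f(71/18) = 18/161, f(25/6) = 6/55, f(79/18) = 18/169, f(83/18) = 18/173, f(29/6) = 6/59, f(91/18) = 18/181, f(95/18) = 18/185, f(5.5) = 2/21.
T_9 = (Δs/2)·[f(s_0) + 2f(s_1) + ... + 2f(s_{8}) + f(s_9)].
Sum ≈ 0.2113.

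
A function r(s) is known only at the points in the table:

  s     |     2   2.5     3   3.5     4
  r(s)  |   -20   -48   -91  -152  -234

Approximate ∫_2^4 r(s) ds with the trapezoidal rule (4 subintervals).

-209

Δs = 0.5.
T_4 = (0.5/2)·[(-20) + 2·(-48) + 2·(-91) + 2·(-152) + (-234)] = -209.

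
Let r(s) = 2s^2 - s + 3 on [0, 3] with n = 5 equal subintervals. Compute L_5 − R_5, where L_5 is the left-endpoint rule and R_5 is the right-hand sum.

-9

L_5 = 18.36.
R_5 = 27.36.
L_5 − R_5 = -9.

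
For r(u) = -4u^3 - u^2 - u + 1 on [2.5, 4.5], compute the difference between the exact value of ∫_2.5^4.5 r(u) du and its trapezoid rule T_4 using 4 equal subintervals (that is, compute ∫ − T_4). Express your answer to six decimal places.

Exact integral: ∫_2.5^4.5 r(u) du ≈ -401.16666667.
T_4 = -404.75.
Error ≈ -401.16666667 − (-404.75) ≈ 3.583333.

3.583333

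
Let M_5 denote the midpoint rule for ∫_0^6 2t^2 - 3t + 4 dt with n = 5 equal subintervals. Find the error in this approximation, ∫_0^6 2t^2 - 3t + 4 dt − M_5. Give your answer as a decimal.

Exact integral: ∫_0^6 f(t) dt = 114.
M_5 = 112.56.
Error = 114 − 112.56 = 1.44.

1.44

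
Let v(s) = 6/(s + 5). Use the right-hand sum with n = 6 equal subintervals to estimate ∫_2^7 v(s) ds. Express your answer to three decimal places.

3.090

Δs = (7 − 2)/6 = 5/6.
Right endpoints: 17/6, 11/3, 4.5, 16/3, 37/6, 7.
v(17/6) = 36/47, v(11/3) = 9/13, v(4.5) = 12/19, v(16/3) = 18/31, v(37/6) = 36/67, v(7) = 0.5.
Sum = Δs · [v(17/6) + v(11/3) + v(4.5) + ...].
Sum ≈ 3.090.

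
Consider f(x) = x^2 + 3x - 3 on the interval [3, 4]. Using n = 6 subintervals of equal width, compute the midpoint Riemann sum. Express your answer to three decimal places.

Δx = (4 − 3)/6 = 1/6.
Midpoints: 37/12, 3.25, 41/12, 43/12, 3.75, 47/12.
f(37/12) = 2269/144, f(3.25) = 17.3125, f(41/12) = 2725/144, f(43/12) = 2965/144, f(3.75) = 22.3125, f(47/12) = 3469/144.
Sum = Δx · [f(37/12) + f(3.25) + f(41/12) + ...].
Sum ≈ 19.831.

19.831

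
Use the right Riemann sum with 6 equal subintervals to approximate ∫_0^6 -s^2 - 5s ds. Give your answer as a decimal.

Δs = (6 − 0)/6 = 1.
Right endpoints: 1, 2, 3, 4, 5, 6.
f(1) = -6, f(2) = -14, f(3) = -24, f(4) = -36, f(5) = -50, f(6) = -66.
Sum = Δs · [f(1) + f(2) + f(3) + ...].
Sum = -196.

-196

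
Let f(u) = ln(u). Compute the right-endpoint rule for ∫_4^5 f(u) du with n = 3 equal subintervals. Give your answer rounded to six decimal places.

Δu = (5 − 4)/3 = 1/3.
Right endpoints: 13/3, 14/3, 5.
f(13/3) ≈ 1.466337, f(14/3) ≈ 1.540445, f(5) ≈ 1.609438.
Sum = Δu · [f(13/3) + f(14/3) + f(5)].
Sum ≈ 1.538740.

1.538740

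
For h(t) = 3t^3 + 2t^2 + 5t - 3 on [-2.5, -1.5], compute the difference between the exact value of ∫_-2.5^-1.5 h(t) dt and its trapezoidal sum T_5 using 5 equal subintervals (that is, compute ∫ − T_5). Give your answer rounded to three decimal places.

0.107

Exact integral: ∫_-2.5^-1.5 h(t) dt ≈ -30.33333.
T_5 = -30.44.
Error ≈ -30.33333 − (-30.44) ≈ 0.107.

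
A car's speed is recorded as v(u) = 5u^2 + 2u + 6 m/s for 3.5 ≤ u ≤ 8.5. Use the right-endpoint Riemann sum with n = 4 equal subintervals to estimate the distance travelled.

1242.34375

Δu = (8.5 − 3.5)/4 = 1.25.
Right endpoints: 4.75, 6, 7.25, 8.5.
v(4.75) = 128.3125, v(6) = 198, v(7.25) = 283.3125, v(8.5) = 384.25.
Sum = Δu · [v(4.75) + v(6) + v(7.25) + v(8.5)].
Sum = 1242.34375.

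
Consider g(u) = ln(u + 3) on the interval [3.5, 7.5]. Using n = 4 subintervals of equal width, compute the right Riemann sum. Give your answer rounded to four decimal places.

8.7576

Δu = (7.5 − 3.5)/4 = 1.
Right endpoints: 4.5, 5.5, 6.5, 7.5.
g(4.5) ≈ 2.0149, g(5.5) ≈ 2.1401, g(6.5) ≈ 2.2513, g(7.5) ≈ 2.3514.
Sum = Δu · [g(4.5) + g(5.5) + g(6.5) + g(7.5)].
Sum ≈ 8.7576.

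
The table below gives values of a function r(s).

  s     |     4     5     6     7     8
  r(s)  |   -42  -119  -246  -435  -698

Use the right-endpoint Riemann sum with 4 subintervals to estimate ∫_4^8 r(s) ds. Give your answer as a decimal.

-1498

Δs = 1.
Sum = 1·[(-119) + (-246) + (-435) + (-698)] = -1498.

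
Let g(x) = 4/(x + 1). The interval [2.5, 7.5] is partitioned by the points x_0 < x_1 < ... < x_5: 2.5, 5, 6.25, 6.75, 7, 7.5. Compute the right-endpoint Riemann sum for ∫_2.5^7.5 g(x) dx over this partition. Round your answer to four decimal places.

Subinterval widths: 2.5, 1.25, 0.5, 0.25, 0.5.
Right endpoints: 5, 6.25, 6.75, 7, 7.5.
g(5) = 2/3, g(6.25) = 16/29, g(6.75) = 16/31, g(7) = 0.5, g(7.5) = 8/17.
Sum = Σ Δx_i · g(x_i).
Sum ≈ 2.9747.

2.9747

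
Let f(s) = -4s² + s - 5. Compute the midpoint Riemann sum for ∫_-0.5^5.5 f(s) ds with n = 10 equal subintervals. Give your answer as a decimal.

-236.28

Δs = (5.5 − (-0.5))/10 = 0.6.
Midpoints: -0.2, 0.4, 1, 1.6, 2.2, 2.8, 3.4, 4, 4.6, 5.2.
f(-0.2) = -5.36, f(0.4) = -5.24, f(1) = -8, f(1.6) = -13.64, f(2.2) = -22.16, f(2.8) = -33.56, f(3.4) = -47.84, f(4) = -65, f(4.6) = -85.04, f(5.2) = -107.96.
Sum = Δs · [f(-0.2) + f(0.4) + f(1) + ...].
Sum = -236.28.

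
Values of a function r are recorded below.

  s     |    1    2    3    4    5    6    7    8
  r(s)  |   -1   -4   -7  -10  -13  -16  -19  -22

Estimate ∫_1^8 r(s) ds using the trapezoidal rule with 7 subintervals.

-80.5

Δs = 1.
T_7 = (1/2)·[(-1) + 2·(-4) + 2·(-7) + 2·(-10) + 2·(-13) + 2·(-16) + 2·(-19) + (-22)] = -80.5.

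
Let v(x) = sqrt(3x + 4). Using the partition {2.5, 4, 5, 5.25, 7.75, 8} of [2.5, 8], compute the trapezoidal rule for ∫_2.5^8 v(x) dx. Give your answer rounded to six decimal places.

Subinterval widths: 1.5, 1, 0.25, 2.5, 0.25.
v(2.5) ≈ 3.391165, v(4) ≈ 4.000000, v(5) ≈ 4.358899, v(5.25) ≈ 4.444097, v(7.75) ≈ 5.220153, v(8) ≈ 5.291503.
On each subinterval the trapezoid contributes (Δx_i/2)·[v(x_{i-1}) + v(x_i)].
Sum ≈ 24.217468.

24.217468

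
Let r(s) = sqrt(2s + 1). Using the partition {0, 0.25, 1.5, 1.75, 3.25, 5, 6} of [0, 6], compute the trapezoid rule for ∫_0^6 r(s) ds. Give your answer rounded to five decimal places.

15.21309

Subinterval widths: 0.25, 1.25, 0.25, 1.5, 1.75, 1.
r(0) ≈ 1.00000, r(0.25) ≈ 1.22474, r(1.5) ≈ 2.00000, r(1.75) ≈ 2.12132, r(3.25) ≈ 2.73861, r(5) ≈ 3.31662, r(6) ≈ 3.60555.
On each subinterval the trapezoid contributes (Δs_i/2)·[r(s_{i-1}) + r(s_i)].
Sum ≈ 15.21309.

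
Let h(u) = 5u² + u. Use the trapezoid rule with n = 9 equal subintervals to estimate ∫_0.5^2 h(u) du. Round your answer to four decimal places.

15.0347

Δu = (2 − 0.5)/9 = 1/6.
h(0.5) = 1.75, h(2/3) = 26/9, h(5/6) = 155/36, h(1) = 6, h(7/6) = 287/36, h(4/3) = 92/9, h(1.5) = 12.75, h(5/3) = 140/9, h(11/6) = 671/36, h(2) = 22.
T_9 = (Δu/2)·[h(u_0) + 2h(u_1) + ... + 2h(u_{8}) + h(u_9)].
Sum ≈ 15.0347.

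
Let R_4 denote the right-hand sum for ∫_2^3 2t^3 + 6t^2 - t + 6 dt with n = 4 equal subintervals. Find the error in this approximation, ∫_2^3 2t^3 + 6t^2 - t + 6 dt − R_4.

Exact integral: ∫_2^3 f(t) dt = 74.
R_4 = 82.59375.
Error = 74 − 82.59375 = -8.59375.

-8.59375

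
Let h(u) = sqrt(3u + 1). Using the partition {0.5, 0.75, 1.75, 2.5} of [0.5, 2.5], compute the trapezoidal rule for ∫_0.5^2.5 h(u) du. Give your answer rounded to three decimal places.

4.605

Subinterval widths: 0.25, 1, 0.75.
h(0.5) ≈ 1.581, h(0.75) ≈ 1.803, h(1.75) ≈ 2.500, h(2.5) ≈ 2.915.
On each subinterval the trapezoid contributes (Δu_i/2)·[h(u_{i-1}) + h(u_i)].
Sum ≈ 4.605.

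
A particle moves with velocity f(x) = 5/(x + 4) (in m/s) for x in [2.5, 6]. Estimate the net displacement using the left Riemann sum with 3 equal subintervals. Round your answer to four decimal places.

Δx = (6 − 2.5)/3 = 7/6.
Left endpoints: 2.5, 11/3, 29/6.
f(2.5) = 10/13, f(11/3) = 15/23, f(29/6) = 30/53.
Sum = Δx · [f(2.5) + f(11/3) + f(29/6)].
Sum ≈ 2.3187.

2.3187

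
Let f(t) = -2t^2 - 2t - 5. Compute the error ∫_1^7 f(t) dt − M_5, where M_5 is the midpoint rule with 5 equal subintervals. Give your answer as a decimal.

Exact integral: ∫_1^7 f(t) dt = -306.
M_5 = -304.56.
Error = -306 − (-304.56) = -1.44.

-1.44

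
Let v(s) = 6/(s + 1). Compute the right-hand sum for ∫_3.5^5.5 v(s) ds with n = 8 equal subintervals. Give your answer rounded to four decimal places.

2.1559

Δs = (5.5 − 3.5)/8 = 0.25.
Right endpoints: 3.75, 4, 4.25, 4.5, 4.75, 5, 5.25, 5.5.
v(3.75) = 24/19, v(4) = 1.2, v(4.25) = 8/7, v(4.5) = 12/11, v(4.75) = 24/23, v(5) = 1, v(5.25) = 0.96, v(5.5) = 12/13.
Sum = Δs · [v(3.75) + v(4) + v(4.25) + ...].
Sum ≈ 2.1559.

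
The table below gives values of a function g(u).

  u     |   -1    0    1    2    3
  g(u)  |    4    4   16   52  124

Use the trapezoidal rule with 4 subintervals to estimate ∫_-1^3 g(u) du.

Δu = 1.
T_4 = (1/2)·[4 + 2·4 + 2·16 + 2·52 + 124] = 136.

136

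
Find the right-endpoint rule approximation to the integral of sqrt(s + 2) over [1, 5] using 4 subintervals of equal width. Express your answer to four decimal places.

Δs = (5 − 1)/4 = 1.
Right endpoints: 2, 3, 4, 5.
f(2) ≈ 2.0000, f(3) ≈ 2.2361, f(4) ≈ 2.4495, f(5) ≈ 2.6458.
Sum = Δs · [f(2) + f(3) + f(4) + f(5)].
Sum ≈ 9.3313.

9.3313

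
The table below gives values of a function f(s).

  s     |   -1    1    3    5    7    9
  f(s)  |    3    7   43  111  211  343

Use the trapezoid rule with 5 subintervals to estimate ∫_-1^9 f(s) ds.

1090

Δs = 2.
T_5 = (2/2)·[3 + 2·7 + 2·43 + 2·111 + 2·211 + 343] = 1090.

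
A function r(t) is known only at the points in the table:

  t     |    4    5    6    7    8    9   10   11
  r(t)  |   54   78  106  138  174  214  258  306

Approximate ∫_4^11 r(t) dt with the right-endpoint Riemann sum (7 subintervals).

Δt = 1.
Sum = 1·[78 + 106 + 138 + 174 + 214 + 258 + 306] = 1274.

1274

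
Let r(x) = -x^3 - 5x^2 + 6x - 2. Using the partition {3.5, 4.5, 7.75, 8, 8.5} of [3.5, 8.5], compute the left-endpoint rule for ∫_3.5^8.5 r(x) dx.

Subinterval widths: 1, 3.25, 0.25, 0.5.
Left endpoints: 3.5, 4.5, 7.75, 8.
r(3.5) = -85.125, r(4.5) = -167.375, r(7.75) = -721.296875, r(8) = -786.
Sum = Σ Δx_i · r(x_i).
Sum = -1202.41796875.

-1202.41796875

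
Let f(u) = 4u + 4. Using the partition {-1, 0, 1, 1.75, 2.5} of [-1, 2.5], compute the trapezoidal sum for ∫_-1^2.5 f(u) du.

Subinterval widths: 1, 1, 0.75, 0.75.
f(-1) = 0, f(0) = 4, f(1) = 8, f(1.75) = 11, f(2.5) = 14.
On each subinterval the trapezoid contributes (Δu_i/2)·[f(u_{i-1}) + f(u_i)].
Sum = 24.5.

24.5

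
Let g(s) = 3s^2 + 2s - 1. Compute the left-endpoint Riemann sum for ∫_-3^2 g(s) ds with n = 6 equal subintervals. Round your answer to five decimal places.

28.81944

Δs = (2 − (-3))/6 = 5/6.
Left endpoints: -3, -13/6, -4/3, -0.5, 1/3, 7/6.
g(-3) = 20, g(-13/6) = 8.75, g(-4/3) = 5/3, g(-0.5) = -1.25, g(1/3) = 0, g(7/6) = 65/12.
Sum = Δs · [g(-3) + g(-13/6) + g(-4/3) + ...].
Sum ≈ 28.81944.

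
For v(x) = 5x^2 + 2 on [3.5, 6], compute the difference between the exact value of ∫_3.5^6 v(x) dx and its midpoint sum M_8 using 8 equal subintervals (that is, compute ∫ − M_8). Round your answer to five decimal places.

0.10173

Exact integral: ∫_3.5^6 v(x) dx ≈ 293.5416667.
M_8 ≈ 293.4399414.
Error ≈ 293.5416667 − 293.4399414 ≈ 0.10173.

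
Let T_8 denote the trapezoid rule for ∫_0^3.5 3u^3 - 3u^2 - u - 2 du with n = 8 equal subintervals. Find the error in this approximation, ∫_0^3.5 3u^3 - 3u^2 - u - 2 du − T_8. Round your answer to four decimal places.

-1.4236

Exact integral: ∫_0^3.5 f(u) du = 56.546875.
T_8 ≈ 57.970459.
Error ≈ 56.546875 − 57.970459 ≈ -1.4236.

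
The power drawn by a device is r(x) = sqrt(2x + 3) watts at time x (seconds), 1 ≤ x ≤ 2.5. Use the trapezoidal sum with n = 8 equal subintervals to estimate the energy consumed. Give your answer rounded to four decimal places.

Δx = (2.5 − 1)/8 = 0.1875.
r(1) ≈ 2.2361, r(1.1875) ≈ 2.3184, r(1.375) ≈ 2.3979, r(1.5625) ≈ 2.4749, r(1.75) ≈ 2.5495, r(1.9375) ≈ 2.6220, r(2.125) ≈ 2.6926, r(2.3125) ≈ 2.7613, r(2.5) ≈ 2.8284.
T_8 = (Δx/2)·[r(x_0) + 2r(x_1) + ... + 2r(x_{7}) + r(x_8)].
Sum ≈ 3.8154.

3.8154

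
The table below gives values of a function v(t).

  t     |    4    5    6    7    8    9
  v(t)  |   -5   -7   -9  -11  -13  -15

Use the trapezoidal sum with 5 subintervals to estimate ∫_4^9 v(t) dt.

Δt = 1.
T_5 = (1/2)·[(-5) + 2·(-7) + 2·(-9) + 2·(-11) + 2·(-13) + (-15)] = -50.

-50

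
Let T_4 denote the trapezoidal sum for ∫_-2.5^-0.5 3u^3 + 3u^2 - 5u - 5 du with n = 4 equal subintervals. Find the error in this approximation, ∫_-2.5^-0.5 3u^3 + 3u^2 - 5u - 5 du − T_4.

0.875

Exact integral: ∫_-2.5^-0.5 f(u) du = -8.75.
T_4 = -9.625.
Error = -8.75 − (-9.625) = 0.875.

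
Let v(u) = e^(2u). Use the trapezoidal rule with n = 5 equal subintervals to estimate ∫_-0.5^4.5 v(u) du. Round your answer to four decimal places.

5319.5760

Δu = (4.5 − (-0.5))/5 = 1.
v(-0.5) ≈ 0.3679, v(0.5) ≈ 2.7183, v(1.5) ≈ 20.0855, v(2.5) ≈ 148.4132, v(3.5) ≈ 1096.6332, v(4.5) ≈ 8103.0839.
T_5 = (Δu/2)·[v(u_0) + 2v(u_1) + ... + 2v(u_{4}) + v(u_5)].
Sum ≈ 5319.5760.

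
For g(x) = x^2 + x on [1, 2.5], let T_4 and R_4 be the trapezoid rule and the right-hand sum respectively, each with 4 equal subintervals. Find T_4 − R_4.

T_4 = 7.53515625.
R_4 = 8.80078125.
T_4 − R_4 = -1.265625.

-1.265625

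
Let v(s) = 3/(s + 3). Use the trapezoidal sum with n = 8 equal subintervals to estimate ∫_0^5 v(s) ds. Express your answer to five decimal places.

2.95177

Δs = (5 − 0)/8 = 0.625.
v(0) = 1, v(0.625) = 24/29, v(1.25) = 12/17, v(1.875) = 8/13, v(2.5) = 6/11, v(3.125) = 24/49, v(3.75) = 4/9, v(4.375) = 24/59, v(5) = 0.375.
T_8 = (Δs/2)·[v(s_0) + 2v(s_1) + ... + 2v(s_{7}) + v(s_8)].
Sum ≈ 2.95177.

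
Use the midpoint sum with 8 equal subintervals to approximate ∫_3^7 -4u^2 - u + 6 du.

-417

Δu = (7 − 3)/8 = 0.5.
Midpoints: 3.25, 3.75, 4.25, 4.75, 5.25, 5.75, 6.25, 6.75.
f(3.25) = -39.5, f(3.75) = -54, f(4.25) = -70.5, f(4.75) = -89, f(5.25) = -109.5, f(5.75) = -132, f(6.25) = -156.5, f(6.75) = -183.
Sum = Δu · [f(3.25) + f(3.75) + f(4.25) + ...].
Sum = -417.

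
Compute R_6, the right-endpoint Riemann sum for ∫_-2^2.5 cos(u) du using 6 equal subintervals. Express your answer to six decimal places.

1.292047

Δu = (2.5 − (-2))/6 = 0.75.
Right endpoints: -1.25, -0.5, 0.25, 1, 1.75, 2.5.
f(-1.25) ≈ 0.315322, f(-0.5) ≈ 0.877583, f(0.25) ≈ 0.968912, f(1) ≈ 0.540302, f(1.75) ≈ -0.178246, f(2.5) ≈ -0.801144.
Sum = Δu · [f(-1.25) + f(-0.5) + f(0.25) + ...].
Sum ≈ 1.292047.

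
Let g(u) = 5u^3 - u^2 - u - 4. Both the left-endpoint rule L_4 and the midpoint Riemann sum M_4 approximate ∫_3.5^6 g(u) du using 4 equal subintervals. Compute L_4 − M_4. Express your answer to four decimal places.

-245.1538

L_4 ≈ 1101.967773.
M_4 ≈ 1347.121582.
L_4 − M_4 ≈ -245.1538.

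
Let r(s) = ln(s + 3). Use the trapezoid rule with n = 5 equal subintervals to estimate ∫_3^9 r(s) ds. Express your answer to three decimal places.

13.058

Δs = (9 − 3)/5 = 1.2.
r(3) ≈ 1.792, r(4.2) ≈ 1.974, r(5.4) ≈ 2.128, r(6.6) ≈ 2.262, r(7.8) ≈ 2.380, r(9) ≈ 2.485.
T_5 = (Δs/2)·[r(s_0) + 2r(s_1) + ... + 2r(s_{4}) + r(s_5)].
Sum ≈ 13.058.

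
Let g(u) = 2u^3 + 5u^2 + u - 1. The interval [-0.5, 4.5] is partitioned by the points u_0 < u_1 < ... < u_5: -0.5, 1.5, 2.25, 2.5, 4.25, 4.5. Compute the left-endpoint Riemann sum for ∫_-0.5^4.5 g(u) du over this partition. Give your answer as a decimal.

198.984375

Subinterval widths: 2, 0.75, 0.25, 1.75, 0.25.
Left endpoints: -0.5, 1.5, 2.25, 2.5, 4.25.
g(-0.5) = -0.5, g(1.5) = 18.5, g(2.25) = 49.34375, g(2.5) = 64, g(4.25) = 247.09375.
Sum = Σ Δu_i · g(u_i).
Sum = 198.984375.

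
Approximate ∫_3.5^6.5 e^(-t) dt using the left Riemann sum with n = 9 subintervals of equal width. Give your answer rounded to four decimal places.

0.0337

Δt = (6.5 − 3.5)/9 = 1/3.
Left endpoints: 3.5, 23/6, 25/6, 4.5, 29/6, 31/6, 5.5, 35/6, 37/6.
f(3.5) ≈ 0.0302, f(23/6) ≈ 0.0216, f(25/6) ≈ 0.0155, f(4.5) ≈ 0.0111, f(29/6) ≈ 0.0080, f(31/6) ≈ 0.0057, f(5.5) ≈ 0.0041, f(35/6) ≈ 0.0029, f(37/6) ≈ 0.0021.
Sum = Δt · [f(3.5) + f(23/6) + f(25/6) + ...].
Sum ≈ 0.0337.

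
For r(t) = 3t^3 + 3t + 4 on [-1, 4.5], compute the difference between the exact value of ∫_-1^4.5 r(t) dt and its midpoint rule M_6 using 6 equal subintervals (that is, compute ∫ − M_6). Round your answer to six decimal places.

Exact integral: ∫_-1^4.5 r(t) dt = 357.671875.
M_6 ≈ 351.60611979.
Error ≈ 357.671875 − 351.60611979 ≈ 6.065755.

6.065755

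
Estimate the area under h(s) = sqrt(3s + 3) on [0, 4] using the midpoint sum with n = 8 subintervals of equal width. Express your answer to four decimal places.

Δs = (4 − 0)/8 = 0.5.
Midpoints: 0.25, 0.75, 1.25, 1.75, 2.25, 2.75, 3.25, 3.75.
h(0.25) ≈ 1.9365, h(0.75) ≈ 2.2913, h(1.25) ≈ 2.5981, h(1.75) ≈ 2.8723, h(2.25) ≈ 3.1225, h(2.75) ≈ 3.3541, h(3.25) ≈ 3.5707, h(3.75) ≈ 3.7749.
Sum = Δs · [h(0.25) + h(0.75) + h(1.25) + ...].
Sum ≈ 11.7602.

11.7602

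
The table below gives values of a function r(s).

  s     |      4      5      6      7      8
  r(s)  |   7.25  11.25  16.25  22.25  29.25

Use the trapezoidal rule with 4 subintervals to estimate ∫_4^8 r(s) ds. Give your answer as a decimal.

Δs = 1.
T_4 = (1/2)·[7.25 + 2·11.25 + 2·16.25 + 2·22.25 + 29.25] = 68.

68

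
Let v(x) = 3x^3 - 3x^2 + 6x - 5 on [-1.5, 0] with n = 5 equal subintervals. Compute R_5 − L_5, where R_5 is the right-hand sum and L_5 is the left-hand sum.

7.7625

R_5 = -17.76.
L_5 = -25.5225.
R_5 − L_5 = 7.7625.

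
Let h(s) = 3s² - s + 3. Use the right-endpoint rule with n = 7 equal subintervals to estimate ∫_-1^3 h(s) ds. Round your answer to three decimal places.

42.367

Δs = (3 − (-1))/7 = 4/7.
Right endpoints: -3/7, 1/7, 5/7, 9/7, 13/7, 17/7, 3.
h(-3/7) = 195/49, h(1/7) = 143/49, h(5/7) = 187/49, h(9/7) = 327/49, h(13/7) = 563/49, h(17/7) = 895/49, h(3) = 27.
Sum = Δs · [h(-3/7) + h(1/7) + h(5/7) + ...].
Sum ≈ 42.367.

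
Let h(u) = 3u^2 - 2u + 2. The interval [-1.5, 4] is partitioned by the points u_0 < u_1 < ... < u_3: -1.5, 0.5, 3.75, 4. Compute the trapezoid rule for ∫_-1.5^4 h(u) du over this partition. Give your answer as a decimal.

Subinterval widths: 2, 3.25, 0.25.
h(-1.5) = 11.75, h(0.5) = 1.75, h(3.75) = 36.6875, h(4) = 42.
On each subinterval the trapezoid contributes (Δu_i/2)·[h(u_{i-1}) + h(u_i)].
Sum = 85.796875.

85.796875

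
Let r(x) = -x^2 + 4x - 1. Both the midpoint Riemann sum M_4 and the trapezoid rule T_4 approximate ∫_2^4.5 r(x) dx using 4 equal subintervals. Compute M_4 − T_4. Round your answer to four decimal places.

0.2441

M_4 ≈ 2.373047.
T_4 = 2.12890625.
M_4 − T_4 ≈ 0.2441.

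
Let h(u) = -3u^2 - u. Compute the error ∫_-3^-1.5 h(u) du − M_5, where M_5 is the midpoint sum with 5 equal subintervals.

Exact integral: ∫_-3^-1.5 h(u) du = -20.25.
M_5 = -20.21625.
Error = -20.25 − (-20.21625) = -0.03375.

-0.03375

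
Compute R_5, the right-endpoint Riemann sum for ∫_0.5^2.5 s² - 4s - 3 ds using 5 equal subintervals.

Δs = (2.5 − 0.5)/5 = 0.4.
Right endpoints: 0.9, 1.3, 1.7, 2.1, 2.5.
f(0.9) = -5.79, f(1.3) = -6.51, f(1.7) = -6.91, f(2.1) = -6.99, f(2.5) = -6.75.
Sum = Δs · [f(0.9) + f(1.3) + f(1.7) + f(2.1) + f(2.5)].
Sum = -13.18.

-13.18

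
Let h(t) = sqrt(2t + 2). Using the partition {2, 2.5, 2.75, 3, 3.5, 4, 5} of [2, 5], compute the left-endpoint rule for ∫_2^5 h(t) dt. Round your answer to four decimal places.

Subinterval widths: 0.5, 0.25, 0.25, 0.5, 0.5, 1.
Left endpoints: 2, 2.5, 2.75, 3, 3.5, 4.
h(2) ≈ 2.4495, h(2.5) ≈ 2.6458, h(2.75) ≈ 2.7386, h(3) ≈ 2.8284, h(3.5) ≈ 3.0000, h(4) ≈ 3.1623.
Sum = Σ Δt_i · h(t_i).
Sum ≈ 8.6473.

8.6473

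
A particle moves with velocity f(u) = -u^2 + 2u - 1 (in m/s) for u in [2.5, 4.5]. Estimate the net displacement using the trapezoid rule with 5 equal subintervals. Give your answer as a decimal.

Δu = (4.5 − 2.5)/5 = 0.4.
f(2.5) = -2.25, f(2.9) = -3.61, f(3.3) = -5.29, f(3.7) = -7.29, f(4.1) = -9.61, f(4.5) = -12.25.
T_5 = (Δu/2)·[f(u_0) + 2f(u_1) + ... + 2f(u_{4}) + f(u_5)].
Sum = -13.22.

-13.22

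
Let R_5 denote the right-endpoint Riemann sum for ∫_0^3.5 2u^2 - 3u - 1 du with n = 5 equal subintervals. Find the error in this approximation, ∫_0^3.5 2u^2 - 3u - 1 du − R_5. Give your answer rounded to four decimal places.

-5.4717

Exact integral: ∫_0^3.5 f(u) du ≈ 6.708333.
R_5 = 12.18.
Error ≈ 6.708333 − 12.18 ≈ -5.4717.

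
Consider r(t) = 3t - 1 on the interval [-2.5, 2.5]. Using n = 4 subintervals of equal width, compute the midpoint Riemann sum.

Δt = (2.5 − (-2.5))/4 = 1.25.
Midpoints: -1.875, -0.625, 0.625, 1.875.
r(-1.875) = -6.625, r(-0.625) = -2.875, r(0.625) = 0.875, r(1.875) = 4.625.
Sum = Δt · [r(-1.875) + r(-0.625) + r(0.625) + r(1.875)].
Sum = -5.

-5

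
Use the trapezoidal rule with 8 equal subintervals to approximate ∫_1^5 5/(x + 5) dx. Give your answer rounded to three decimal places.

Δx = (5 − 1)/8 = 0.5.
f(1) = 5/6, f(1.5) = 10/13, f(2) = 5/7, f(2.5) = 2/3, f(3) = 0.625, f(3.5) = 10/17, f(4) = 5/9, f(4.5) = 10/19, f(5) = 0.5.
T_8 = (Δx/2)·[f(x_0) + 2f(x_1) + ... + 2f(x_{7}) + f(x_8)].
Sum ≈ 2.556.

2.556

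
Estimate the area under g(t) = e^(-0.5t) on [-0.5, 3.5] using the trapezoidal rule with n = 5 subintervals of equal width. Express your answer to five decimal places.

2.25003

Δt = (3.5 − (-0.5))/5 = 0.8.
g(-0.5) ≈ 1.28403, g(0.3) ≈ 0.86071, g(1.1) ≈ 0.57695, g(1.9) ≈ 0.38674, g(2.7) ≈ 0.25924, g(3.5) ≈ 0.17377.
T_5 = (Δt/2)·[g(t_0) + 2g(t_1) + ... + 2g(t_{4}) + g(t_5)].
Sum ≈ 2.25003.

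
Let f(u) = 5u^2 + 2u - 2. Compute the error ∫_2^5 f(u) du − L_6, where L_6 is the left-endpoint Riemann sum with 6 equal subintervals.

27.125

Exact integral: ∫_2^5 f(u) du = 210.
L_6 = 182.875.
Error = 210 − 182.875 = 27.125.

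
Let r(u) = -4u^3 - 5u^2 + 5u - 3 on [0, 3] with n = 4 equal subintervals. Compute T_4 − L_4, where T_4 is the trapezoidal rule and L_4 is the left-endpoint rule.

-51.75

T_4 = -118.96875.
L_4 = -67.21875.
T_4 − L_4 = -51.75.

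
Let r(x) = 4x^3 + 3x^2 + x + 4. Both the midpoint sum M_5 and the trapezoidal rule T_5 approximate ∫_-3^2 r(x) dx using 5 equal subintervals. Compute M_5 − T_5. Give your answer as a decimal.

M_5 = -11.25.
T_5 = -15.
M_5 − T_5 = 3.75.

3.75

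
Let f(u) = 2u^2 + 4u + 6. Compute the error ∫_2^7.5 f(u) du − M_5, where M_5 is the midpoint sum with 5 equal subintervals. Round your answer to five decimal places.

1.10917

Exact integral: ∫_2^7.5 f(u) du ≈ 413.4166667.
M_5 = 412.3075.
Error ≈ 413.4166667 − 412.3075 ≈ 1.10917.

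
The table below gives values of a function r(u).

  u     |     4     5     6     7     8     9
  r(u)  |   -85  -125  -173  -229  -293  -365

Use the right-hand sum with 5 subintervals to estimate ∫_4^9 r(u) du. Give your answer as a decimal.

Δu = 1.
Sum = 1·[(-125) + (-173) + (-229) + (-293) + (-365)] = -1185.

-1185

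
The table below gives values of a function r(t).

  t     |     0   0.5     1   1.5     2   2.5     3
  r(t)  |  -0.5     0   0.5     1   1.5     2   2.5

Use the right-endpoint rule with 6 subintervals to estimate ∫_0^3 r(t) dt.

3.75

Δt = 0.5.
Sum = 0.5·[0 + 0.5 + 1 + 1.5 + 2 + 2.5] = 3.75.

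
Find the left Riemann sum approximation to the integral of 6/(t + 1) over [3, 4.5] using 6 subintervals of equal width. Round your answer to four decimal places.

Δt = (4.5 − 3)/6 = 0.25.
Left endpoints: 3, 3.25, 3.5, 3.75, 4, 4.25.
f(3) = 1.5, f(3.25) = 24/17, f(3.5) = 4/3, f(3.75) = 24/19, f(4) = 1.2, f(4.25) = 8/7.
Sum = Δt · [f(3) + f(3.25) + f(3.5) + ...].
Sum ≈ 1.9628.

1.9628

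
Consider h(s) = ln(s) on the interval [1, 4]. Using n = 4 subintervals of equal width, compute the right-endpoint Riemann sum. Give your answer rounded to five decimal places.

3.03064

Δs = (4 − 1)/4 = 0.75.
Right endpoints: 1.75, 2.5, 3.25, 4.
h(1.75) ≈ 0.55962, h(2.5) ≈ 0.91629, h(3.25) ≈ 1.17865, h(4) ≈ 1.38629.
Sum = Δs · [h(1.75) + h(2.5) + h(3.25) + h(4)].
Sum ≈ 3.03064.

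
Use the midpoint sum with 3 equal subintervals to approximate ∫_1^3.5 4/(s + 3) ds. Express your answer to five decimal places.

Δs = (3.5 − 1)/3 = 5/6.
Midpoints: 17/12, 2.25, 37/12.
f(17/12) = 48/53, f(2.25) = 16/21, f(37/12) = 48/73.
Sum = Δs · [f(17/12) + f(2.25) + f(37/12)].
Sum ≈ 1.93758.

1.93758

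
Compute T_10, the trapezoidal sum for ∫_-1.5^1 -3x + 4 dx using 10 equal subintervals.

Δx = (1 − (-1.5))/10 = 0.25.
f(-1.5) = 8.5, f(-1.25) = 7.75, f(-1) = 7, f(-0.75) = 6.25, f(-0.5) = 5.5, f(-0.25) = 4.75, f(0) = 4, f(0.25) = 3.25, f(0.5) = 2.5, f(0.75) = 1.75, f(1) = 1.
T_10 = (Δx/2)·[f(x_0) + 2f(x_1) + ... + 2f(x_{9}) + f(x_10)].
Sum = 11.875.

11.875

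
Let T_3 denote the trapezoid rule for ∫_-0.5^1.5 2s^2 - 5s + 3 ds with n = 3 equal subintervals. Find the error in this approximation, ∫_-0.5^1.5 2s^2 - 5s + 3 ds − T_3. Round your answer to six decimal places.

-0.296296

Exact integral: ∫_-0.5^1.5 f(s) ds ≈ 3.33333333.
T_3 ≈ 3.62962963.
Error ≈ 3.33333333 − 3.62962963 ≈ -0.296296.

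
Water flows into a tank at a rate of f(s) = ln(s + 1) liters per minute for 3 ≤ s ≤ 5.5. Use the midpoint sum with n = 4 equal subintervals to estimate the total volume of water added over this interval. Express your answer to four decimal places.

4.1231

Δs = (5.5 − 3)/4 = 0.625.
Midpoints: 3.3125, 3.9375, 4.5625, 5.1875.
f(3.3125) ≈ 1.4615, f(3.9375) ≈ 1.5969, f(4.5625) ≈ 1.7160, f(5.1875) ≈ 1.8225.
Sum = Δs · [f(3.3125) + f(3.9375) + f(4.5625) + f(5.1875)].
Sum ≈ 4.1231.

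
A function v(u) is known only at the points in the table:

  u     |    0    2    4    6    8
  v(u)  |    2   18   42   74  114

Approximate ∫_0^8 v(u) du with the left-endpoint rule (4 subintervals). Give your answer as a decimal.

Δu = 2.
Sum = 2·[2 + 18 + 42 + 74] = 272.

272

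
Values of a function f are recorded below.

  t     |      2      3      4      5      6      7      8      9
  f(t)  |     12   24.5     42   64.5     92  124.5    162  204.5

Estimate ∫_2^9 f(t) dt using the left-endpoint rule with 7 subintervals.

Δt = 1.
Sum = 1·[12 + 24.5 + 42 + 64.5 + 92 + 124.5 + 162] = 521.5.

521.5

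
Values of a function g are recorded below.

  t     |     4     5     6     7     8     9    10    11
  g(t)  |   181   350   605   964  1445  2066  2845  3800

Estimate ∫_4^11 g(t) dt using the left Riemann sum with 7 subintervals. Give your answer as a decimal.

Δt = 1.
Sum = 1·[181 + 350 + 605 + 964 + 1445 + 2066 + 2845] = 8456.

8456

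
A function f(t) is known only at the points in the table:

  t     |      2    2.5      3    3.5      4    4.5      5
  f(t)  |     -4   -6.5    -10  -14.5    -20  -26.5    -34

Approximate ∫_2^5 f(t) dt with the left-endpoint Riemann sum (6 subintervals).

Δt = 0.5.
Sum = 0.5·[(-4) + (-6.5) + (-10) + (-14.5) + (-20) + (-26.5)] = -40.75.

-40.75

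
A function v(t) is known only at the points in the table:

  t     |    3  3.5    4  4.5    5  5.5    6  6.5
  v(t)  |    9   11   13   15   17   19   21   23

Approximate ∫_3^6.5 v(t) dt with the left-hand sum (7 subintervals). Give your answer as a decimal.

Δt = 0.5.
Sum = 0.5·[9 + 11 + 13 + 15 + 17 + 19 + 21] = 52.5.

52.5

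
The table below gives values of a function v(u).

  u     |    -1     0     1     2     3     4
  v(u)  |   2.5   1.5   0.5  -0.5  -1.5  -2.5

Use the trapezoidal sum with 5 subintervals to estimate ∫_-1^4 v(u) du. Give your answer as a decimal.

0

Δu = 1.
T_5 = (1/2)·[2.5 + 2·1.5 + 2·0.5 + 2·(-0.5) + 2·(-1.5) + (-2.5)] = 0.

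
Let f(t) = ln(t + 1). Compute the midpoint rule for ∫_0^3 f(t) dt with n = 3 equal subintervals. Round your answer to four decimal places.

Δt = (3 − 0)/3 = 1.
Midpoints: 0.5, 1.5, 2.5.
f(0.5) ≈ 0.4055, f(1.5) ≈ 0.9163, f(2.5) ≈ 1.2528.
Sum = Δt · [f(0.5) + f(1.5) + f(2.5)].
Sum ≈ 2.5745.

2.5745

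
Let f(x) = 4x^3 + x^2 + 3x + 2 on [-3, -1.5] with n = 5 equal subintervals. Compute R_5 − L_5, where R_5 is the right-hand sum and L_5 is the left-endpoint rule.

R_5 = -61.935.
L_5 = -89.61.
R_5 − L_5 = 27.675.

27.675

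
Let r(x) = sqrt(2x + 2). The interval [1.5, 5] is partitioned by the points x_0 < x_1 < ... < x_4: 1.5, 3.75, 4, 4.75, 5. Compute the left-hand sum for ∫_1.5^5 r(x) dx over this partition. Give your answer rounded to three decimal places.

9.021

Subinterval widths: 2.25, 0.25, 0.75, 0.25.
Left endpoints: 1.5, 3.75, 4, 4.75.
r(1.5) ≈ 2.236, r(3.75) ≈ 3.082, r(4) ≈ 3.162, r(4.75) ≈ 3.391.
Sum = Σ Δx_i · r(x_i).
Sum ≈ 9.021.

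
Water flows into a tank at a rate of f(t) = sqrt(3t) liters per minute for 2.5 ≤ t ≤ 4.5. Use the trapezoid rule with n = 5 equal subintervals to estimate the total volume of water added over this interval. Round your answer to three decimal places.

Δt = (4.5 − 2.5)/5 = 0.4.
f(2.5) ≈ 2.739, f(2.9) ≈ 2.950, f(3.3) ≈ 3.146, f(3.7) ≈ 3.332, f(4.1) ≈ 3.507, f(4.5) ≈ 3.674.
T_5 = (Δt/2)·[f(t_0) + 2f(t_1) + ... + 2f(t_{4}) + f(t_5)].
Sum ≈ 6.456.

6.456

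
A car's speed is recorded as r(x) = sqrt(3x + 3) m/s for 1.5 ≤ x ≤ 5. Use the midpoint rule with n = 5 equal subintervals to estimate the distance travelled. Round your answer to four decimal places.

Δx = (5 − 1.5)/5 = 0.7.
Midpoints: 1.85, 2.55, 3.25, 3.95, 4.65.
r(1.85) ≈ 2.9240, r(2.55) ≈ 3.2634, r(3.25) ≈ 3.5707, r(3.95) ≈ 3.8536, r(4.65) ≈ 4.1170.
Sum = Δx · [r(1.85) + r(2.55) + r(3.25) + r(3.95) + r(4.65)].
Sum ≈ 12.4102.

12.4102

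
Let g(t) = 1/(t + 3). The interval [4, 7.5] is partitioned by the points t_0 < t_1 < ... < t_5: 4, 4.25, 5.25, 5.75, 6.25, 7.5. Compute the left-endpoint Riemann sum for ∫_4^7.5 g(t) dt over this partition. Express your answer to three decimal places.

Subinterval widths: 0.25, 1, 0.5, 0.5, 1.25.
Left endpoints: 4, 4.25, 5.25, 5.75, 6.25.
g(4) = 1/7, g(4.25) = 4/29, g(5.25) = 4/33, g(5.75) = 4/35, g(6.25) = 4/37.
Sum = Σ Δt_i · g(t_i).
Sum ≈ 0.427.

0.427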